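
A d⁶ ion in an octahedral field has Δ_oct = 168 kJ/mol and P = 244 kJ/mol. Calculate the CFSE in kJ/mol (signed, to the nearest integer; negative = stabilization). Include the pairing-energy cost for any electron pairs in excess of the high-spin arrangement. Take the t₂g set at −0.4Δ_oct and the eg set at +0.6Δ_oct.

-67

Here Δ_oct < P (168 < 244), so the high-spin state is favoured.
That gives t₂g⁴ eg².
Orbital CFSE = -0.4Δ_oct = -0.4 × 168 = -67 kJ/mol.
High-spin has no excess pairs, so no pairing correction applies.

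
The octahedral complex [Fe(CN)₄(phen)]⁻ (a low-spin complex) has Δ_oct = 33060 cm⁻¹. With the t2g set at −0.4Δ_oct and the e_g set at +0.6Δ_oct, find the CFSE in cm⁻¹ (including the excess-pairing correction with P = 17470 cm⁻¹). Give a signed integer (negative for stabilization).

-31180

Ligand charges: 4×(-1) from CN⁻ and 1×(+0) from phen sum to -4; with overall charge -1, Fe is +3.
Group 8 minus oxidation state +3 gives a d⁵ configuration for Fe³⁺.
Electron filling gives t2g^5 e_g^0.
CFSE(orbital) = 5×(-0.4Δ_oct) + 0×(0.6Δ_oct) = -2.0Δ_oct; with Δ_oct = 33060 cm⁻¹ that is -66120 cm⁻¹.
High-spin d⁵ would be t2g^3 e_g^2 with 0 pairs; low-spin has 2, so 2 excess pairs cost +2P = +34940 cm⁻¹.
Overall CFSE = -66120 + 34940 = -31180 cm⁻¹.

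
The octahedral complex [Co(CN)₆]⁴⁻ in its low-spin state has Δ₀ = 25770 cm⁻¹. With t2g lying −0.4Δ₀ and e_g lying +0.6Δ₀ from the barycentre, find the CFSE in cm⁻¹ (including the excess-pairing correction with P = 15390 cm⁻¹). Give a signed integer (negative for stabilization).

-30996

Each CN⁻ contributes -1; 6 × (-1) = -6. With overall charge -4, Co is in the +2 oxidation state.
Co²⁺: group 9, so d-count = 9 − 2 = 7.
The d⁷ electrons fill as t2g^6 e_g^1.
Orbital CFSE = 6(-0.4) + 1(0.6) = -1.8Δ₀ = -1.8 × 25770 = -46386 cm⁻¹.
Pairing penalty: 3 pairs vs 2 in the high-spin reference → 1 extra × P = 15390 cm⁻¹.
Overall CFSE = -46386 + 15390 = -30996 cm⁻¹.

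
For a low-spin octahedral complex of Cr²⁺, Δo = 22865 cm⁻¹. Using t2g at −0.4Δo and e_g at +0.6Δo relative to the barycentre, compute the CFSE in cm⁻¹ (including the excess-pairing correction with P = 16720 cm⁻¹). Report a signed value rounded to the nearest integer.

-19864

Cr sits in group 6; removing 2 electrons leaves Cr²⁺ with 6 − 2 = 4 d electrons.
Configuration: t2g^4 e_g^0.
CFSE(orbital) = 4×(-0.4Δo) + 0×(0.6Δo) = -1.6Δo; with Δo = 22865 cm⁻¹ that is -36584 cm⁻¹.
Relative to high-spin t2g^3 e_g^1 (0 paired), the low-spin configuration has 1 additional pair, contributing +1 × 16720 = +16720 cm⁻¹.
Overall CFSE = -36584 + 16720 = -19864 cm⁻¹.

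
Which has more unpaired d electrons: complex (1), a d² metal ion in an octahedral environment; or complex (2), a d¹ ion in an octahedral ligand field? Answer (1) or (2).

(1)

(1): t2g^2 e_g^0 → 2 unpaired.
(2): t₂g¹ eg⁰ → 1 unpaired.
So (1) has more unpaired electrons.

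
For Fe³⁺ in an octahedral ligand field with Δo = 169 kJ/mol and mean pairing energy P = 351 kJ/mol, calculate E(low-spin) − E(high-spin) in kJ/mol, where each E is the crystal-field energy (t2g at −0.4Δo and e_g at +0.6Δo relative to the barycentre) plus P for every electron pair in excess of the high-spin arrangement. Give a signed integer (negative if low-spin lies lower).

364

Fe³⁺: group 8, so d-count = 8 − 3 = 5.
High-spin d⁵ fills as t2g^3 e_g^2 with CFSE 3(−0.4) + 2(+0.6) = 0.0Δo = 0 kJ/mol.
Low-spin: t2g^5 e_g^0, orbital CFSE = -2.0Δo = -338 kJ/mol; plus 2 excess pairs × P = +702 kJ/mol; total 364 kJ/mol.
E(LS) − E(HS) = 364 − (0) = 364 kJ/mol.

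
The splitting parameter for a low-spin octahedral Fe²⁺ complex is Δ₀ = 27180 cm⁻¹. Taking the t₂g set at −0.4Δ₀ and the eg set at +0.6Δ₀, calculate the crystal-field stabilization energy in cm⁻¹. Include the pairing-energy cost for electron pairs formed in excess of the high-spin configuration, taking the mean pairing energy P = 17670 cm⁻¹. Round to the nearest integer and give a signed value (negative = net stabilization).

Fe sits in group 8; removing 2 electrons leaves Fe²⁺ with 8 − 2 = 6 d electrons.
The d⁶ electrons fill as t₂g⁶ eg⁰.
The orbital stabilization is -2.4Δ₀ = -2.4 × 27180 = -65232 cm⁻¹.
Relative to high-spin t₂g⁴ eg² (1 paired), the low-spin configuration has 2 additional pairs, contributing +2 × 17670 = +35340 cm⁻¹.
Combining: -65232 + 35340 = -29892 cm⁻¹.

-29892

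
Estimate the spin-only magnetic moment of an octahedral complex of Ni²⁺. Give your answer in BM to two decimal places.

2.83 BM

Ni is in group 10, so Ni²⁺ is d⁸ (10 − 2 = 8).
Configuration: t2g^6 e_g^2 → 2 unpaired electrons.
μ(spin-only) = √[2(2+2)] = √8 ≈ 2.83 BM.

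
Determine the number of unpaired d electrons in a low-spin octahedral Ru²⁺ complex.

Ru is in group 8, so Ru²⁺ is d⁶ (8 − 2 = 6).
Configuration: t₂g⁶ eg⁰, giving 0 unpaired electrons.

0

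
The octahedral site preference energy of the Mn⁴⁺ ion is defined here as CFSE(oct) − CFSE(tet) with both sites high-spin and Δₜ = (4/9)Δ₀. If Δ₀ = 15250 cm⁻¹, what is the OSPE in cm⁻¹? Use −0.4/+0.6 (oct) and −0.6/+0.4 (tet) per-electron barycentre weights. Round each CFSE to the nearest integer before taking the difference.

Mn⁴⁺: group 7, so d-count = 7 − 4 = 3.
In an octahedral site d³ (HS) is t2g^3 e_g^0, giving CFSE(oct) = -1.2Δ₀ = -18300 cm⁻¹.
Tetrahedral e^2 t2^1 gives -0.8Δₜ = -0.8 × (4/9) × 15250 = -5422 cm⁻¹.
Subtracting, OSPE = -18300 − (-5422) = -12878 cm⁻¹.

-12878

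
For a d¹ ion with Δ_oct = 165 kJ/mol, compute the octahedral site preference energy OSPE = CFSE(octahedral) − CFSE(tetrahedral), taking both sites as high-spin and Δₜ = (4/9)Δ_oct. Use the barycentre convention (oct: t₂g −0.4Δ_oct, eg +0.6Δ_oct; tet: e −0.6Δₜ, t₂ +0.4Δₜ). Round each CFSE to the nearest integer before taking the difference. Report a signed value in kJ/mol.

Octahedral high-spin t₂g¹ eg⁰: CFSE = -0.4 × 165 = -66 kJ/mol.
Tetrahedral: e¹ t₂⁰, CFSE = 1(−0.6) + 0(+0.4) = -0.6Δₜ = -0.6 × (4/9) × 165 = -44 kJ/mol.
OSPE = -66 − (-44) = -22 kJ/mol.

-22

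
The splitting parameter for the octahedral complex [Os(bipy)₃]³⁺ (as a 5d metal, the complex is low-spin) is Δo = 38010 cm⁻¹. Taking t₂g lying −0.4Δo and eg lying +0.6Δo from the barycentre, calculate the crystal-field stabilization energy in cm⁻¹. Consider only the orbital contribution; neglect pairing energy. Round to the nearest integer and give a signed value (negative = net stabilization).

-76020

bipy is neutral, so the +3 overall charge sits on Os: oxidation state +3.
Os³⁺: group 8, so d-count = 8 − 3 = 5.
The d⁵ electrons fill as t₂g⁵ eg⁰.
Orbital CFSE = 5(-0.4) + 0(0.6) = -2.0Δo = -2.0 × 38010 = -76020 cm⁻¹.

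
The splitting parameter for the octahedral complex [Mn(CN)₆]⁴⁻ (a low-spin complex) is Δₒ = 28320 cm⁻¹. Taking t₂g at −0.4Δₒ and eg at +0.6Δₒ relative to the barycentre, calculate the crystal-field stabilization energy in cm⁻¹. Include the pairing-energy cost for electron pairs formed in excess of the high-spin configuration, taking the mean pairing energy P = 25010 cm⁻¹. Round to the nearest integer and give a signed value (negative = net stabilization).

-6620

Each CN⁻ contributes -1; 6 × (-1) = -6. With overall charge -4, Mn is in the +2 oxidation state.
Mn sits in group 7; removing 2 electrons leaves Mn²⁺ with 7 − 2 = 5 d electrons.
Electron filling gives t₂g⁵ eg⁰.
CFSE(orbital) = 5×(-0.4Δₒ) + 0×(0.6Δₒ) = -2.0Δₒ; with Δₒ = 28320 cm⁻¹ that is -56640 cm⁻¹.
Pairing penalty: 2 pairs vs 0 in the high-spin reference → 2 extra × P = 50020 cm⁻¹.
Net CFSE = -56640 + 50020 = -6620 cm⁻¹.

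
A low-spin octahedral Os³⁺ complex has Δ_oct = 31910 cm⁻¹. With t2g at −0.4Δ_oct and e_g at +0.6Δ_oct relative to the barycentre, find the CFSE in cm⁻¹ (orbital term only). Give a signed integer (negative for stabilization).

Os is in group 8, so Os³⁺ is d⁵ (8 − 3 = 5).
The d⁵ electrons fill as t2g^5 e_g^0.
Orbital CFSE = 5(-0.4) + 0(0.6) = -2.0Δ_oct = -2.0 × 31910 = -63820 cm⁻¹.

-63820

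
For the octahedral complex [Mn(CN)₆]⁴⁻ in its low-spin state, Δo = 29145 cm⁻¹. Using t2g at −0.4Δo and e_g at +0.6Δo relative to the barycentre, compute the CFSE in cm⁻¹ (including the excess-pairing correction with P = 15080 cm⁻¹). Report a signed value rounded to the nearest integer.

-28130

Each CN⁻ contributes -1; 6 × (-1) = -6. With overall charge -4, Mn is in the +2 oxidation state.
Group 7 minus oxidation state +2 gives a d⁵ configuration for Mn²⁺.
The d⁵ electrons fill as t2g^5 e_g^0.
CFSE(orbital) = 5×(-0.4Δo) + 0×(0.6Δo) = -2.0Δo; with Δo = 29145 cm⁻¹ that is -58290 cm⁻¹.
Pairing penalty: 2 pairs vs 0 in the high-spin reference → 2 extra × P = 30160 cm⁻¹.
Overall CFSE = -58290 + 30160 = -28130 cm⁻¹.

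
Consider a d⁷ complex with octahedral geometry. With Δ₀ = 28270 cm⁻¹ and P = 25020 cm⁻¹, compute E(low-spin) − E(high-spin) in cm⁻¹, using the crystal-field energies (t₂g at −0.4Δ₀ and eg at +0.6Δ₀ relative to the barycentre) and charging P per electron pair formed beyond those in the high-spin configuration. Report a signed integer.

-3250

In the high-spin limit (t₂g⁵ eg²) the orbital term is -0.8Δ₀ = -22616 cm⁻¹, with no excess pairing.
Low-spin t₂g⁶ eg¹ gives -1.8Δ₀ = -50886 cm⁻¹, but forming 1 extra pair costs 1P = 25020 cm⁻¹, so E(LS) = -50886 + 25020 = -25866 cm⁻¹.
The difference is -25866 − (-22616) = -3250 cm⁻¹, so low-spin lies lower.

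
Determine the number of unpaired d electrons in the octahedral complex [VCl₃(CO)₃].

Ligand charges: 3×(-1) from Cl⁻ and 3×(+0) from CO sum to -3; with overall charge +0, V is +3.
V³⁺: group 5, so d-count = 5 − 3 = 2.
Configuration: t₂g² eg⁰, giving 2 unpaired electrons.

2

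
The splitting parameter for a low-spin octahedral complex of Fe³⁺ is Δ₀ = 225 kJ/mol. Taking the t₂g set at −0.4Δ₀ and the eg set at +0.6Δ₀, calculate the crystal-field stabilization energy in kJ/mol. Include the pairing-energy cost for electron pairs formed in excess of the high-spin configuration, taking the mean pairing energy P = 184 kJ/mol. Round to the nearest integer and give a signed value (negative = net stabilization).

Group 8 minus oxidation state +3 gives a d⁵ configuration for Fe³⁺.
Configuration: t₂g⁵ eg⁰.
CFSE(orbital) = 5×(-0.4Δ₀) + 0×(0.6Δ₀) = -2.0Δ₀; with Δ₀ = 225 kJ/mol that is -450 kJ/mol.
High-spin d⁵ would be t₂g³ eg² with 0 pairs; low-spin has 2, so 2 excess pairs cost +2P = +368 kJ/mol.
Overall CFSE = -450 + 368 = -82 kJ/mol.

-82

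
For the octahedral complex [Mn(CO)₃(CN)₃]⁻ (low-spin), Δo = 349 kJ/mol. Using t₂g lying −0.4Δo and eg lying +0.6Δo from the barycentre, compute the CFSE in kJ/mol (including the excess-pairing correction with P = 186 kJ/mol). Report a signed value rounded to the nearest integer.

Ligand charges: 3×(+0) from CO and 3×(-1) from CN⁻ sum to -3; with overall charge -1, Mn is +2.
Group 7 minus oxidation state +2 gives a d⁵ configuration for Mn²⁺.
The d⁵ electrons fill as t₂g⁵ eg⁰.
The orbital stabilization is -2.0Δo = -2.0 × 349 = -698 kJ/mol.
High-spin d⁵ would be t₂g³ eg² with 0 pairs; low-spin has 2, so 2 excess pairs cost +2P = +372 kJ/mol.
Overall CFSE = -698 + 372 = -326 kJ/mol.

-326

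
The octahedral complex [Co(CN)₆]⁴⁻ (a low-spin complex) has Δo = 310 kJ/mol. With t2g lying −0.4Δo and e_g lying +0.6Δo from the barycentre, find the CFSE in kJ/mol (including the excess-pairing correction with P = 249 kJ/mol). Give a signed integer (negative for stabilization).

Each CN⁻ contributes -1; 6 × (-1) = -6. With overall charge -4, Co is in the +2 oxidation state.
Group 9 minus oxidation state +2 gives a d⁷ configuration for Co²⁺.
The d⁷ electrons fill as t2g^6 e_g^1.
The orbital stabilization is -1.8Δo = -1.8 × 310 = -558 kJ/mol.
Relative to high-spin t2g^5 e_g^2 (2 paired), the low-spin configuration has 1 additional pair, contributing +1 × 249 = +249 kJ/mol.
Net CFSE = -558 + 249 = -309 kJ/mol.

-309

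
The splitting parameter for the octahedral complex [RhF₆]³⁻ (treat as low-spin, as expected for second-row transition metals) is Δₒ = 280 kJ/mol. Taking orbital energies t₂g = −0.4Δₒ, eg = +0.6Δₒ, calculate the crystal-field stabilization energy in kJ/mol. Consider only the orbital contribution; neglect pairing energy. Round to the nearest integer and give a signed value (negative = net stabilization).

Each F⁻ contributes -1; 6 × (-1) = -6. With overall charge -3, Rh is in the +3 oxidation state.
Rh sits in group 9; removing 3 electrons leaves Rh³⁺ with 9 − 3 = 6 d electrons.
Electron filling gives t₂g⁶ eg⁰.
CFSE(orbital) = 6×(-0.4Δₒ) + 0×(0.6Δₒ) = -2.4Δₒ; with Δₒ = 280 kJ/mol that is -672 kJ/mol.

-672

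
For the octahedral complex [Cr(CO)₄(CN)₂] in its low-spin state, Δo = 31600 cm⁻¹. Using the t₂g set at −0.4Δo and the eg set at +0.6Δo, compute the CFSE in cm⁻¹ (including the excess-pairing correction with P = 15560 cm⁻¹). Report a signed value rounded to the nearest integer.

Ligand charges: 4×(+0) from CO and 2×(-1) from CN⁻ sum to -2; with overall charge +0, Cr is +2.
Group 6 minus oxidation state +2 gives a d⁴ configuration for Cr²⁺.
Configuration: t₂g⁴ eg⁰.
The orbital stabilization is -1.6Δo = -1.6 × 31600 = -50560 cm⁻¹.
Relative to high-spin t₂g³ eg¹ (0 paired), the low-spin configuration has 1 additional pair, contributing +1 × 15560 = +15560 cm⁻¹.
Combining: -50560 + 15560 = -35000 cm⁻¹.

-35000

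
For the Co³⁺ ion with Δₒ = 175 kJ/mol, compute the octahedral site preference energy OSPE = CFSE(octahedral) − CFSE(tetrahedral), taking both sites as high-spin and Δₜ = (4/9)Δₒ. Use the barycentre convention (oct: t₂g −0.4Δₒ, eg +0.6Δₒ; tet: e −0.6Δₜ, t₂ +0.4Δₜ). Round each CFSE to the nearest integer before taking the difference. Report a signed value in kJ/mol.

-23

Co sits in group 9; removing 3 electrons leaves Co³⁺ with 9 − 3 = 6 d electrons.
Octahedral high-spin t2g^4 e_g^2: CFSE = -0.4 × 175 = -70 kJ/mol.
Tetrahedral: e^3 t2^3, CFSE = 3(−0.6) + 3(+0.4) = -0.6Δₜ = -0.6 × (4/9) × 175 = -47 kJ/mol.
OSPE = -70 − (-47) = -23 kJ/mol.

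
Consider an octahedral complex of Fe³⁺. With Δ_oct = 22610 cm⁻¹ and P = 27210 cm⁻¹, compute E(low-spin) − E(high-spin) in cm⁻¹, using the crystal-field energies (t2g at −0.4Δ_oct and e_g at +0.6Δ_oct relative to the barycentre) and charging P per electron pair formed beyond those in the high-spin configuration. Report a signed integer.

Fe sits in group 8; removing 3 electrons leaves Fe³⁺ with 8 − 3 = 5 d electrons.
High-spin: t2g^3 e_g^2, CFSE = 0.0Δ_oct = 0 cm⁻¹.
Low-spin: t2g^5 e_g^0, orbital CFSE = -2.0Δ_oct = -45220 cm⁻¹; plus 2 excess pairs × P = +54420 cm⁻¹; total 9200 cm⁻¹.
E(LS) − E(HS) = 9200 − (0) = 9200 cm⁻¹.

9200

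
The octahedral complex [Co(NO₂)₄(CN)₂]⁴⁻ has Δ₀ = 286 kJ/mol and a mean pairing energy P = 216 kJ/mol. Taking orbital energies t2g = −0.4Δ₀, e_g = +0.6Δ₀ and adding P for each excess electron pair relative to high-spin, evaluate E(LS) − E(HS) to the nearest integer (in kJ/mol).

Ligand charges: 4×(-1) from NO₂⁻ and 2×(-1) from CN⁻ sum to -6; with overall charge -4, Co is +2.
Group 9 minus oxidation state +2 gives a d⁷ configuration for Co²⁺.
In the high-spin limit (t2g^5 e_g^2) the orbital term is -0.8Δ₀ = -229 kJ/mol, with no excess pairing.
For low-spin the configuration is t2g^6 e_g^1: orbital energy -1.8 × 286 = -515 kJ/mol, and 1 additional pair relative to high-spin adds 216 kJ/mol, giving -299 kJ/mol.
E(LS) − E(HS) = -299 − (-229) = -70 kJ/mol.

-70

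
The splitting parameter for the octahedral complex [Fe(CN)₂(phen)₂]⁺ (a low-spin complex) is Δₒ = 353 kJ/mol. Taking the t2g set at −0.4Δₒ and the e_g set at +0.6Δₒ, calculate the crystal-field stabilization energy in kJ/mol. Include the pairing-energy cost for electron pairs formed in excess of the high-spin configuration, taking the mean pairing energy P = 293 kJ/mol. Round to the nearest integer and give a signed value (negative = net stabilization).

Ligand charges: 2×(-1) from CN⁻ and 2×(+0) from phen sum to -2; with overall charge +1, Fe is +3.
Fe³⁺: group 8, so d-count = 8 − 3 = 5.
The d⁵ electrons fill as t2g^5 e_g^0.
Orbital CFSE = 5(-0.4) + 0(0.6) = -2.0Δₒ = -2.0 × 353 = -706 kJ/mol.
High-spin d⁵ would be t2g^3 e_g^2 with 0 pairs; low-spin has 2, so 2 excess pairs cost +2P = +586 kJ/mol.
Combining: -706 + 586 = -120 kJ/mol.

-120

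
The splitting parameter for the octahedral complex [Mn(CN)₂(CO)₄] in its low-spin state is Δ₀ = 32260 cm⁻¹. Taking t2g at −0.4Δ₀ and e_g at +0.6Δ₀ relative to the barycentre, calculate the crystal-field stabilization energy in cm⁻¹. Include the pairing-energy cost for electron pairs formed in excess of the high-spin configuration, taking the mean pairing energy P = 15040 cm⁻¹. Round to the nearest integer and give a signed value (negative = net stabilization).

Ligand charges: 2×(-1) from CN⁻ and 4×(+0) from CO sum to -2; with overall charge +0, Mn is +2.
Mn is in group 7, so Mn²⁺ is d⁵ (7 − 2 = 5).
The d⁵ electrons fill as t2g^5 e_g^0.
The orbital stabilization is -2.0Δ₀ = -2.0 × 32260 = -64520 cm⁻¹.
Relative to high-spin t2g^3 e_g^2 (0 paired), the low-spin configuration has 2 additional pairs, contributing +2 × 15040 = +30080 cm⁻¹.
Combining: -64520 + 30080 = -34440 cm⁻¹.

-34440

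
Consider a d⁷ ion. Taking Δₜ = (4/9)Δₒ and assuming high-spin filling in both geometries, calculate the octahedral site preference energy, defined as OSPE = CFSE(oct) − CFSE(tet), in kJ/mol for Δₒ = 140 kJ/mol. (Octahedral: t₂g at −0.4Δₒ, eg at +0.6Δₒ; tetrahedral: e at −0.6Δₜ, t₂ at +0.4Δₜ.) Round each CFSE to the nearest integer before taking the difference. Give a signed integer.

-37

In an octahedral site d⁷ (HS) is t2g^5 e_g^2, giving CFSE(oct) = -0.8Δₒ = -112 kJ/mol.
Tetrahedral e^4 t2^3 gives -1.2Δₜ = -1.2 × (4/9) × 140 = -75 kJ/mol.
Subtracting, OSPE = -112 − (-75) = -37 kJ/mol.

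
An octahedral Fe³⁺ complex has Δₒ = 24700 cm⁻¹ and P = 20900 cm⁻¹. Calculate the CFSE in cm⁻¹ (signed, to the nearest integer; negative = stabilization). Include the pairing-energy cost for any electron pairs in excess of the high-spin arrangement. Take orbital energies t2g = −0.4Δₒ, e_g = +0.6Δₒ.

-7600

Group 8 minus oxidation state +3 gives a d⁵ configuration for Fe³⁺.
With Δₒ > P the complex is low-spin.
Filling d⁵ accordingly: t2g^5 e_g^0.
Orbital CFSE = -2.0Δₒ = -2.0 × 24700 = -49400 cm⁻¹.
Excess pairs vs high-spin: 2 − 0 = 2; pairing cost = +41800 cm⁻¹.
Net CFSE = -49400 + 41800 = -7600 cm⁻¹.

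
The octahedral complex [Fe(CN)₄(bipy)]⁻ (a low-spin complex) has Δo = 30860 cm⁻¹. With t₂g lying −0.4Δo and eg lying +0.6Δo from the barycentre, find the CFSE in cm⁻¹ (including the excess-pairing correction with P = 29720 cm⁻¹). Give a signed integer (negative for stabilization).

Ligand charges: 4×(-1) from CN⁻ and 1×(+0) from bipy sum to -4; with overall charge -1, Fe is +3.
Fe³⁺: group 8, so d-count = 8 − 3 = 5.
The d⁵ electrons fill as t₂g⁵ eg⁰.
CFSE(orbital) = 5×(-0.4Δo) + 0×(0.6Δo) = -2.0Δo; with Δo = 30860 cm⁻¹ that is -61720 cm⁻¹.
Pairing penalty: 2 pairs vs 0 in the high-spin reference → 2 extra × P = 59440 cm⁻¹.
Overall CFSE = -61720 + 59440 = -2280 cm⁻¹.

-2280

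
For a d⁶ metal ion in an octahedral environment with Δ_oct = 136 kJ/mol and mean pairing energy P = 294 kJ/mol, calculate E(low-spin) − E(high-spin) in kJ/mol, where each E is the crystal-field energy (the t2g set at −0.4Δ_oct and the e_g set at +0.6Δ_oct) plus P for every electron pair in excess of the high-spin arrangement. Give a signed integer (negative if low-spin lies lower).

High-spin: t2g^4 e_g^2, CFSE = -0.4Δ_oct = -54 kJ/mol.
Low-spin t2g^6 e_g^0 gives -2.4Δ_oct = -326 kJ/mol, but forming 2 extra pairs costs 2P = 588 kJ/mol, so E(LS) = -326 + 588 = 262 kJ/mol.
The difference is 262 − (-54) = 316 kJ/mol, so high-spin lies lower.

316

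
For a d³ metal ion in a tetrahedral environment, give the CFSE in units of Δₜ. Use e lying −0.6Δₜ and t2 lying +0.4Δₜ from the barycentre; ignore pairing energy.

With tetrahedral geometry the complex is necessarily high-spin.
Configuration: e^2 t2^1.
CFSE = 2(-0.6Δₜ) + 1(0.4Δₜ) = -1.2Δₜ + 0.4Δₜ = -0.8Δₜ.

-0.8 Δₜ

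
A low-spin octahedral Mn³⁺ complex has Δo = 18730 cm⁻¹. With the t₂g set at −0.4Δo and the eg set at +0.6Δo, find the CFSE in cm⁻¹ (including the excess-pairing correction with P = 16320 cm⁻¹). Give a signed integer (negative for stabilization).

Mn³⁺: group 7, so d-count = 7 − 3 = 4.
Electron filling gives t₂g⁴ eg⁰.
Orbital CFSE = 4(-0.4) + 0(0.6) = -1.6Δo = -1.6 × 18730 = -29968 cm⁻¹.
Relative to high-spin t₂g³ eg¹ (0 paired), the low-spin configuration has 1 additional pair, contributing +1 × 16320 = +16320 cm⁻¹.
Overall CFSE = -29968 + 16320 = -13648 cm⁻¹.

-13648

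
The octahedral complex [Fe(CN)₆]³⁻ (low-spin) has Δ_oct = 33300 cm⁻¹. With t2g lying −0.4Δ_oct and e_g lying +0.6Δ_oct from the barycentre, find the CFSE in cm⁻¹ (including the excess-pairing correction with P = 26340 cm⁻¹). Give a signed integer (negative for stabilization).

Each CN⁻ contributes -1; 6 × (-1) = -6. With overall charge -3, Fe is in the +3 oxidation state.
Fe³⁺: group 8, so d-count = 8 − 3 = 5.
Configuration: t2g^5 e_g^0.
CFSE(orbital) = 5×(-0.4Δ_oct) + 0×(0.6Δ_oct) = -2.0Δ_oct; with Δ_oct = 33300 cm⁻¹ that is -66600 cm⁻¹.
Pairing penalty: 2 pairs vs 0 in the high-spin reference → 2 extra × P = 52680 cm⁻¹.
Net CFSE = -66600 + 52680 = -13920 cm⁻¹.

-13920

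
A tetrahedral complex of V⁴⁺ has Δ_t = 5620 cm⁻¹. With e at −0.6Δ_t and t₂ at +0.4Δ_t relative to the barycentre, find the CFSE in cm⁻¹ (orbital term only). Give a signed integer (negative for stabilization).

-3372

V is in group 5, so V⁴⁺ is d¹ (5 − 4 = 1).
Tetrahedral fields are weak (Δₜ ≈ 4/9 Δₒ), so electrons fill high-spin.
The d¹ electrons fill as e¹ t₂⁰.
CFSE(orbital) = 1×(-0.6Δ_t) + 0×(0.4Δ_t) = -0.6Δ_t; with Δ_t = 5620 cm⁻¹ that is -3372 cm⁻¹.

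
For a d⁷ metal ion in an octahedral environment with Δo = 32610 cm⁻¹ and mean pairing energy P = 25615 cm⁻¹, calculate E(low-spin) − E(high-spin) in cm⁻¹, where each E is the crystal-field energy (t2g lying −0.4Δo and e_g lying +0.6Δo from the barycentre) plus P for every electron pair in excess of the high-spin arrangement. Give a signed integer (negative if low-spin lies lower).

In the high-spin limit (t2g^5 e_g^2) the orbital term is -0.8Δo = -26088 cm⁻¹, with no excess pairing.
Low-spin: t2g^6 e_g^1, orbital CFSE = -1.8Δo = -58698 cm⁻¹; plus 1 excess pair × P = +25615 cm⁻¹; total -33083 cm⁻¹.
E(LS) − E(HS) = -33083 − (-26088) = -6995 cm⁻¹.

-6995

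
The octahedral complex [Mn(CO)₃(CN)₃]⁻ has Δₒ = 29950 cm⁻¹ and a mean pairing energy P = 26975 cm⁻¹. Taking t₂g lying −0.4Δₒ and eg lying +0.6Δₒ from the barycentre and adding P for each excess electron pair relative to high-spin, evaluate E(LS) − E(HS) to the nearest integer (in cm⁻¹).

-5950

Ligand charges: 3×(+0) from CO and 3×(-1) from CN⁻ sum to -3; with overall charge -1, Mn is +2.
Group 7 minus oxidation state +2 gives a d⁵ configuration for Mn²⁺.
High-spin d⁵ fills as t₂g³ eg² with CFSE 3(−0.4) + 2(+0.6) = 0.0Δₒ = 0 cm⁻¹.
Low-spin: t₂g⁵ eg⁰, orbital CFSE = -2.0Δₒ = -59900 cm⁻¹; plus 2 excess pairs × P = +53950 cm⁻¹; total -5950 cm⁻¹.
The difference is -5950 − (0) = -5950 cm⁻¹, so low-spin lies lower.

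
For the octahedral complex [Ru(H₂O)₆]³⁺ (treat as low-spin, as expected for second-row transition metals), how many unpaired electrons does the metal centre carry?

1

H₂O is neutral, so the +3 overall charge sits on Ru: oxidation state +3.
Ru sits in group 8; removing 3 electrons leaves Ru³⁺ with 8 − 3 = 5 d electrons.
Configuration: t₂g⁵ eg⁰, giving 1 unpaired electron.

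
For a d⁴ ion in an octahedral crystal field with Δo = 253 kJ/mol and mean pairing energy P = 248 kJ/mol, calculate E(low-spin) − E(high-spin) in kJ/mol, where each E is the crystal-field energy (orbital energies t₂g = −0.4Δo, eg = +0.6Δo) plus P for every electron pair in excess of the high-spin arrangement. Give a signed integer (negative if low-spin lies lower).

High-spin: t₂g³ eg¹, CFSE = -0.6Δo = -152 kJ/mol.
Low-spin: t₂g⁴ eg⁰, orbital CFSE = -1.6Δo = -405 kJ/mol; plus 1 excess pair × P = +248 kJ/mol; total -157 kJ/mol.
Thus E(LS) − E(HS) = -5 kJ/mol.

-5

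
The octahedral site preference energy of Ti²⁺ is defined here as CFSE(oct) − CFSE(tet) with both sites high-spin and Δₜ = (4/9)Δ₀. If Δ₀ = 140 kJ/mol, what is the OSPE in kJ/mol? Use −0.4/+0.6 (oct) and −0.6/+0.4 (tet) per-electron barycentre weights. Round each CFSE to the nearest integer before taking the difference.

Group 4 minus oxidation state +2 gives a d² configuration for Ti²⁺.
Octahedral high-spin t2g^2 e_g^0: CFSE = -0.8 × 140 = -112 kJ/mol.
Tetrahedral e^2 t2^0 gives -1.2Δₜ = -1.2 × (4/9) × 140 = -75 kJ/mol.
OSPE = -112 − (-75) = -37 kJ/mol.

-37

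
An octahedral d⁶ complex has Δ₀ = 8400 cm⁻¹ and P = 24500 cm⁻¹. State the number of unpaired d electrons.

4

Since Δ₀ = 8400 cm⁻¹ < P = 24500 cm⁻¹, the complex adopts the high-spin configuration.
Configuration: t₂g⁴ eg².
Unpaired electrons: 4.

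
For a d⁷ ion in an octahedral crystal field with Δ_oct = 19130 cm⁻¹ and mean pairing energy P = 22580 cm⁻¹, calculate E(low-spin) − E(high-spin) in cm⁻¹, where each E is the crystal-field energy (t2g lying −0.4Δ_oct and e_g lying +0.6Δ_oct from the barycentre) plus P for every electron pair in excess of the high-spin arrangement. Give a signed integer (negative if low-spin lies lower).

High-spin d⁷ fills as t2g^5 e_g^2 with CFSE 5(−0.4) + 2(+0.6) = -0.8Δ_oct = -15304 cm⁻¹.
Low-spin: t2g^6 e_g^1, orbital CFSE = -1.8Δ_oct = -34434 cm⁻¹; plus 1 excess pair × P = +22580 cm⁻¹; total -11854 cm⁻¹.
Thus E(LS) − E(HS) = 3450 cm⁻¹.

3450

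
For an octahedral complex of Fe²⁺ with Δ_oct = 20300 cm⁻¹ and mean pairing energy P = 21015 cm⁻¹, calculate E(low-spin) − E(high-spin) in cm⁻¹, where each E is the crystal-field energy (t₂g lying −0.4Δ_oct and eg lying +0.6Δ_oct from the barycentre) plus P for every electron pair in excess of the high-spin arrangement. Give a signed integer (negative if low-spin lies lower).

1430

Group 8 minus oxidation state +2 gives a d⁶ configuration for Fe²⁺.
High-spin d⁶ fills as t₂g⁴ eg² with CFSE 4(−0.4) + 2(+0.6) = -0.4Δ_oct = -8120 cm⁻¹.
Low-spin t₂g⁶ eg⁰ gives -2.4Δ_oct = -48720 cm⁻¹, but forming 2 extra pairs costs 2P = 42030 cm⁻¹, so E(LS) = -48720 + 42030 = -6690 cm⁻¹.
The difference is -6690 − (-8120) = 1430 cm⁻¹, so high-spin lies lower.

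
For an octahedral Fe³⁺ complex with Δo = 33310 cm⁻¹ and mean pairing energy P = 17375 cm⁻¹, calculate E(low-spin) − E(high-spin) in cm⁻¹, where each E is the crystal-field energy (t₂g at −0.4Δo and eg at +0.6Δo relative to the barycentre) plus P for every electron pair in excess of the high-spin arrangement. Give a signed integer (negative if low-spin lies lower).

Fe³⁺: group 8, so d-count = 8 − 3 = 5.
High-spin: t₂g³ eg², CFSE = 0.0Δo = 0 cm⁻¹.
For low-spin the configuration is t₂g⁵ eg⁰: orbital energy -2.0 × 33310 = -66620 cm⁻¹, and 2 additional pairs relative to high-spin add 34750 cm⁻¹, giving -31870 cm⁻¹.
E(LS) − E(HS) = -31870 − (0) = -31870 cm⁻¹.

-31870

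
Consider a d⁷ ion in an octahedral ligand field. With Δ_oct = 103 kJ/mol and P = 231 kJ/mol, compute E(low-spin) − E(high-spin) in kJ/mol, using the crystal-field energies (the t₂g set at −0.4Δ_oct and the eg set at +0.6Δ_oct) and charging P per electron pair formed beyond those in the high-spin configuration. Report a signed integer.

128

In the high-spin limit (t₂g⁵ eg²) the orbital term is -0.8Δ_oct = -82 kJ/mol, with no excess pairing.
For low-spin the configuration is t₂g⁶ eg¹: orbital energy -1.8 × 103 = -185 kJ/mol, and 1 additional pair relative to high-spin adds 231 kJ/mol, giving 46 kJ/mol.
Thus E(LS) − E(HS) = 128 kJ/mol.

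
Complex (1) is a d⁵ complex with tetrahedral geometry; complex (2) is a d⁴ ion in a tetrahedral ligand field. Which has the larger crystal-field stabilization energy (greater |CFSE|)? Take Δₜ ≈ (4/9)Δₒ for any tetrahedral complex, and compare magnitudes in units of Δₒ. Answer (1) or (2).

(2)

(1): Tetrahedral fields are weak (Δₜ ≈ 4/9 Δₒ), so electrons fill high-spin; e² t₂³, CFSE = 0.0Δₜ ≈ 0.00Δₒ.
(2): Tetrahedral fields are weak (Δₜ ≈ 4/9 Δₒ), so electrons fill high-spin; e² t₂², CFSE = -0.4Δₜ ≈ -0.18Δₒ.
So (2) has the larger |CFSE|.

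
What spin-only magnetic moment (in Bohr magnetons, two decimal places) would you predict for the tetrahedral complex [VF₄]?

1.73 Bohr magnetons

Each F⁻ contributes -1; 4 × (-1) = -4. With overall charge +0, V is in the +4 oxidation state.
V⁴⁺: group 5, so d-count = 5 − 4 = 1.
Tetrahedral splitting is small, so the complex is high-spin.
Configuration: e¹ t₂⁰ → 1 unpaired electron.
μ(spin-only) = √[1(1+2)] = √3 ≈ 1.73 Bohr magnetons.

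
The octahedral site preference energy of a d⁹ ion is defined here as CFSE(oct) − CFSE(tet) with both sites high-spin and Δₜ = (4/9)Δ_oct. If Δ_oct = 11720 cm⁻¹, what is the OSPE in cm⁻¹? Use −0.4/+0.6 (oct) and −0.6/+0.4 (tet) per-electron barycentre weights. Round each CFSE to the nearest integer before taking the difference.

Octahedral (high-spin): t2g^6 e_g^3, CFSE = 6(−0.4) + 3(+0.6) = -0.6Δ_oct = -0.6 × 11720 = -7032 cm⁻¹.
In a tetrahedral site the filling is e^4 t2^5: CFSE(tet) = -0.4Δₜ = -0.4 × (4/9)(11720) = -2084 cm⁻¹.
OSPE = CFSE(oct) − CFSE(tet) = -7032 − (-2084) = -4948 cm⁻¹.

-4948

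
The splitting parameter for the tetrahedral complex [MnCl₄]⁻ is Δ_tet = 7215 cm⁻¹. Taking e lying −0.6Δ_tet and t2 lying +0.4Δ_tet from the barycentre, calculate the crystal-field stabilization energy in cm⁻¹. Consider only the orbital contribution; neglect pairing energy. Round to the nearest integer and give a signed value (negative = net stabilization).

Each Cl⁻ contributes -1; 4 × (-1) = -4. With overall charge -1, Mn is in the +3 oxidation state.
Mn sits in group 7; removing 3 electrons leaves Mn³⁺ with 7 − 3 = 4 d electrons.
With tetrahedral geometry the complex is necessarily high-spin.
The d⁴ electrons fill as e^2 t2^2.
Orbital CFSE = 2(-0.6) + 2(0.4) = -0.4Δ_tet = -0.4 × 7215 = -2886 cm⁻¹.

-2886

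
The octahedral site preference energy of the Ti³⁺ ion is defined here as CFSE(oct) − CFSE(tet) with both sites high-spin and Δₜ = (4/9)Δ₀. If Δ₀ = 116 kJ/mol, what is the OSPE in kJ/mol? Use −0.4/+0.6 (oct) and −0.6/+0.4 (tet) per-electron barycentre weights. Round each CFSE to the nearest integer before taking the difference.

Ti sits in group 4; removing 3 electrons leaves Ti³⁺ with 4 − 3 = 1 d electrons.
Octahedral (high-spin): t₂g¹ eg⁰, CFSE = 1(−0.4) + 0(+0.6) = -0.4Δ₀ = -0.4 × 116 = -46 kJ/mol.
Tetrahedral: e¹ t₂⁰, CFSE = 1(−0.6) + 0(+0.4) = -0.6Δₜ = -0.6 × (4/9) × 116 = -31 kJ/mol.
OSPE = CFSE(oct) − CFSE(tet) = -46 − (-31) = -15 kJ/mol.

-15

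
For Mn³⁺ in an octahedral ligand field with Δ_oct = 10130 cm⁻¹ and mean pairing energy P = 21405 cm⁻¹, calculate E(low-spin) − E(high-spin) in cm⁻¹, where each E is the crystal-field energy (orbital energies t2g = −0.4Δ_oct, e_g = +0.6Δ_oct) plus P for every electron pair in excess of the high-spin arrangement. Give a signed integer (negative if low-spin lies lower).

Mn³⁺: group 7, so d-count = 7 − 3 = 4.
High-spin d⁴ fills as t2g^3 e_g^1 with CFSE 3(−0.4) + 1(+0.6) = -0.6Δ_oct = -6078 cm⁻¹.
Low-spin t2g^4 e_g^0 gives -1.6Δ_oct = -16208 cm⁻¹, but forming 1 extra pair costs 1P = 21405 cm⁻¹, so E(LS) = -16208 + 21405 = 5197 cm⁻¹.
Thus E(LS) − E(HS) = 11275 cm⁻¹.

11275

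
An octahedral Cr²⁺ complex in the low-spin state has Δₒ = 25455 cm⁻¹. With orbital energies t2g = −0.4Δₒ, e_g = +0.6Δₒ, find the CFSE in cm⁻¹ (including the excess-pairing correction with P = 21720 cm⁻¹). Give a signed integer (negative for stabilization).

-19008

Cr sits in group 6; removing 2 electrons leaves Cr²⁺ with 6 − 2 = 4 d electrons.
Configuration: t2g^4 e_g^0.
CFSE(orbital) = 4×(-0.4Δₒ) + 0×(0.6Δₒ) = -1.6Δₒ; with Δₒ = 25455 cm⁻¹ that is -40728 cm⁻¹.
Relative to high-spin t2g^3 e_g^1 (0 paired), the low-spin configuration has 1 additional pair, contributing +1 × 21720 = +21720 cm⁻¹.
Combining: -40728 + 21720 = -19008 cm⁻¹.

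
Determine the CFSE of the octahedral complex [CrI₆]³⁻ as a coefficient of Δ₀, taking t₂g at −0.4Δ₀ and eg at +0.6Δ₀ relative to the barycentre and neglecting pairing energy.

Each I⁻ contributes -1; 6 × (-1) = -6. With overall charge -3, Cr is in the +3 oxidation state.
Cr sits in group 6; removing 3 electrons leaves Cr³⁺ with 6 − 3 = 3 d electrons.
For octahedral d³ the high- and low-spin configurations coincide.
Configuration: t₂g³ eg⁰.
CFSE = 3(-0.4Δ₀) + 0(0.6Δ₀) = -1.2Δ₀ + 0.0Δ₀ = -1.2Δ₀.

-1.2 Δ₀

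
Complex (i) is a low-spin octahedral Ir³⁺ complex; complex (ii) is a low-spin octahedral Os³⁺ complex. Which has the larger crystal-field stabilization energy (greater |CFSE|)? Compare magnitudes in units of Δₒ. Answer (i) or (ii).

(i)

(i): Ir is in group 9, so Ir³⁺ is d⁶ (9 − 3 = 6); t₂g⁶ eg⁰, CFSE = -2.4Δₒ.
(ii): Os is in group 8, so Os³⁺ is d⁵ (8 − 3 = 5); t₂g⁵ eg⁰, CFSE = -2.0Δₒ.
So (i) has the larger |CFSE|.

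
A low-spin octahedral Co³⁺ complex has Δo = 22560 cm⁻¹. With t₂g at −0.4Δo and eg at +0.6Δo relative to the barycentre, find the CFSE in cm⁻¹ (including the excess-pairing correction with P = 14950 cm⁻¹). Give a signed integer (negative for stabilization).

-24244

Group 9 minus oxidation state +3 gives a d⁶ configuration for Co³⁺.
The d⁶ electrons fill as t₂g⁶ eg⁰.
The orbital stabilization is -2.4Δo = -2.4 × 22560 = -54144 cm⁻¹.
High-spin d⁶ would be t₂g⁴ eg² with 1 pair; low-spin has 3, so 2 excess pairs cost +2P = +29900 cm⁻¹.
Combining: -54144 + 29900 = -24244 cm⁻¹.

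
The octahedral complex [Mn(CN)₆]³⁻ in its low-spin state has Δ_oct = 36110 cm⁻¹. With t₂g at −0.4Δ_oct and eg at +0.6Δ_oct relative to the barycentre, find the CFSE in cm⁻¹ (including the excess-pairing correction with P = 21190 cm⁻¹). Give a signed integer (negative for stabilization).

-36586

Each CN⁻ contributes -1; 6 × (-1) = -6. With overall charge -3, Mn is in the +3 oxidation state.
Group 7 minus oxidation state +3 gives a d⁴ configuration for Mn³⁺.
Electron filling gives t₂g⁴ eg⁰.
The orbital stabilization is -1.6Δ_oct = -1.6 × 36110 = -57776 cm⁻¹.
Pairing penalty: 1 pair vs 0 in the high-spin reference → 1 extra × P = 21190 cm⁻¹.
Overall CFSE = -57776 + 21190 = -36586 cm⁻¹.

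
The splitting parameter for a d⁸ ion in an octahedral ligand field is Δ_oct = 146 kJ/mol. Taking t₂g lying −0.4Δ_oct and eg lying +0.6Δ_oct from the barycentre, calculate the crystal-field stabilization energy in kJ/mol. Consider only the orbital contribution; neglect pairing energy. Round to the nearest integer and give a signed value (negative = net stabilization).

For octahedral d⁸ the high- and low-spin configurations coincide.
Configuration: t₂g⁶ eg².
Orbital CFSE = 6(-0.4) + 2(0.6) = -1.2Δ_oct = -1.2 × 146 = -175 kJ/mol.

-175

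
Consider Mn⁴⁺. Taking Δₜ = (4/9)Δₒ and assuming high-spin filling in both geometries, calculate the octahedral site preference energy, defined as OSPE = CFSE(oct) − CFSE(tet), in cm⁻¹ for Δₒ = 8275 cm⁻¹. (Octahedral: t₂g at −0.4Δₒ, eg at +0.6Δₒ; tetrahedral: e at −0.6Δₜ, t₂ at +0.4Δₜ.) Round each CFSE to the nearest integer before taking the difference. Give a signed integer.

-6988

Mn sits in group 7; removing 4 electrons leaves Mn⁴⁺ with 7 − 4 = 3 d electrons.
Octahedral (high-spin): t₂g³ eg⁰, CFSE = 3(−0.4) + 0(+0.6) = -1.2Δₒ = -1.2 × 8275 = -9930 cm⁻¹.
Tetrahedral e² t₂¹ gives -0.8Δₜ = -0.8 × (4/9) × 8275 = -2942 cm⁻¹.
Subtracting, OSPE = -9930 − (-2942) = -6988 cm⁻¹.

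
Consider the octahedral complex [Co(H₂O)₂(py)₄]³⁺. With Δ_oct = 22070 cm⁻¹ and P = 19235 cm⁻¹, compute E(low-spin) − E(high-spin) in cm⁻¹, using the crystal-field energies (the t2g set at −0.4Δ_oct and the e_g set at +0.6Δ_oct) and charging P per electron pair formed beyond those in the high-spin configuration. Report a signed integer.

Ligand charges: 2×(+0) from H₂O and 4×(+0) from py sum to +0; with overall charge +3, Co is +3.
Group 9 minus oxidation state +3 gives a d⁶ configuration for Co³⁺.
High-spin d⁶ fills as t2g^4 e_g^2 with CFSE 4(−0.4) + 2(+0.6) = -0.4Δ_oct = -8828 cm⁻¹.
For low-spin the configuration is t2g^6 e_g^0: orbital energy -2.4 × 22070 = -52968 cm⁻¹, and 2 additional pairs relative to high-spin add 38470 cm⁻¹, giving -14498 cm⁻¹.
The difference is -14498 − (-8828) = -5670 cm⁻¹, so low-spin lies lower.

-5670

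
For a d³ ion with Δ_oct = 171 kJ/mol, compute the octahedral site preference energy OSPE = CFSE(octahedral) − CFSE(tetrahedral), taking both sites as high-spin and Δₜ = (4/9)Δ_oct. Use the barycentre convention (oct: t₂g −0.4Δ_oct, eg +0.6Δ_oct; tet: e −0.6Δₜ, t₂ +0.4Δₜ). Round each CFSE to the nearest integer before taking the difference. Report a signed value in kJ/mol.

-144

Octahedral high-spin t₂g³ eg⁰: CFSE = -1.2 × 171 = -205 kJ/mol.
Tetrahedral: e² t₂¹, CFSE = 2(−0.6) + 1(+0.4) = -0.8Δₜ = -0.8 × (4/9) × 171 = -61 kJ/mol.
OSPE = CFSE(oct) − CFSE(tet) = -205 − (-61) = -144 kJ/mol.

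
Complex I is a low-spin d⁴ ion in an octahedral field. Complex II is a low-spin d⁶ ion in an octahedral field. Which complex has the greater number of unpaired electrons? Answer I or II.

I: t2g^4 e_g^0 → 2 unpaired.
II: t₂g⁶ eg⁰ → 0 unpaired.
So I has more unpaired electrons.

I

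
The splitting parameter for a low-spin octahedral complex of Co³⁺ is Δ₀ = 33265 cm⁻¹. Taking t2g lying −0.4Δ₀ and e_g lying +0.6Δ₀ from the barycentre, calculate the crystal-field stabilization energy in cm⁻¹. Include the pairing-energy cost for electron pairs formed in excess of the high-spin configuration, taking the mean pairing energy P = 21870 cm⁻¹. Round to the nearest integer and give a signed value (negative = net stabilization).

-36096

Co sits in group 9; removing 3 electrons leaves Co³⁺ with 9 − 3 = 6 d electrons.
Configuration: t2g^6 e_g^0.
Orbital CFSE = 6(-0.4) + 0(0.6) = -2.4Δ₀ = -2.4 × 33265 = -79836 cm⁻¹.
Pairing penalty: 3 pairs vs 1 in the high-spin reference → 2 extra × P = 43740 cm⁻¹.
Net CFSE = -79836 + 43740 = -36096 cm⁻¹.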